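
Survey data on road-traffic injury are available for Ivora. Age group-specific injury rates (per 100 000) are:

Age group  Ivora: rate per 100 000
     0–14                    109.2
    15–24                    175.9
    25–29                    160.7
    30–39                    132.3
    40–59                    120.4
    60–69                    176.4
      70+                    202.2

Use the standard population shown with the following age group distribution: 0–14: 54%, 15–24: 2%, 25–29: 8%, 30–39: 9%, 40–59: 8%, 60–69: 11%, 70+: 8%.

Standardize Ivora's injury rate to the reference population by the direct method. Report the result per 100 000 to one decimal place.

Standard weights: 0.54, 0.02, 0.08, 0.09, 0.08, 0.11, 0.08.
Standardized rate: 0.5400×109.2 + 0.0200×175.9 + 0.0800×160.7 + 0.0900×132.3 + 0.0800×120.4 + 0.1100×176.4 + 0.0800×202.2 = 132.4610 per 100 000.

132.5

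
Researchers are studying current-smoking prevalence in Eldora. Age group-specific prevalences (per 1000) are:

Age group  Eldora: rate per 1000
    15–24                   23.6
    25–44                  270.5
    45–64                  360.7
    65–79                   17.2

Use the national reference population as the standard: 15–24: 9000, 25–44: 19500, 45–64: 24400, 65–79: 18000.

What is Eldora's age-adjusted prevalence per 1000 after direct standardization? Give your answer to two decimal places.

205.89

Standard total = 70900; weights = 0.1269, 0.2750, 0.3441, 0.2539.
Standardized rate: 0.1269×23.6 + 0.2750×270.5 + 0.3441×360.7 + 0.2539×17.2 = 205.8932 per 1000.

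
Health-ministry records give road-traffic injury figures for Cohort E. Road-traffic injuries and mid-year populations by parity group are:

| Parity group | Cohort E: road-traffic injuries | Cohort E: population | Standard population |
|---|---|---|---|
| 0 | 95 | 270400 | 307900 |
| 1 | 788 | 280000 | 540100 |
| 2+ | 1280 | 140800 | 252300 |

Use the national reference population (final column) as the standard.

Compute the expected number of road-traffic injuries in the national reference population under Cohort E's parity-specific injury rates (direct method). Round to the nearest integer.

Parity-specific rates per 100000 for Cohort E: 35.13, 281.43, 909.09.
Expected road-traffic injuries = Σ (standard pop × parity-specific rate ÷ 100000)
= 307900×35.13/100000 + 540100×281.43/100000 + 252300×909.09/100000
= 108.17 + 1520.00 + 2293.64 = 3921.81.

3922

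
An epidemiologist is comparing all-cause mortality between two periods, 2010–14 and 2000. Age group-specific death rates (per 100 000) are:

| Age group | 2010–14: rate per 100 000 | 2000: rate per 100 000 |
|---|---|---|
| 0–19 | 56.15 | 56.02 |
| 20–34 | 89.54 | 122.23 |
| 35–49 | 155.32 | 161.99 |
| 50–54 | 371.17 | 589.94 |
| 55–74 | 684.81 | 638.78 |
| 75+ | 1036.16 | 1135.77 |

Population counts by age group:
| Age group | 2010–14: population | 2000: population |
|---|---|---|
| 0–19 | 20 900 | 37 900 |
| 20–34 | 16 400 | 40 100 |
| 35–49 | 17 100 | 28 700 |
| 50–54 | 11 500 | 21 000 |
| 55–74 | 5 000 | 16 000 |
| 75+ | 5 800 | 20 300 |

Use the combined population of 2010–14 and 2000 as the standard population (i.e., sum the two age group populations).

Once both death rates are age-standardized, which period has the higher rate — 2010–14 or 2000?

Combined standard total = 240 700; weights = 0.2443, 0.2347, 0.1903, 0.1350, 0.0872, 0.1084.
2010–14: 0.2443×56.15 + 0.2347×89.54 + 0.1903×155.32 + 0.1350×371.17 + 0.0872×684.81 + 0.1084×1036.16 = 286.5064 per 100 000.
2000: 0.2443×56.02 + 0.2347×122.23 + 0.1903×161.99 + 0.1350×589.94 + 0.0872×638.78 + 0.1084×1135.77 = 331.7413 per 100 000.

2000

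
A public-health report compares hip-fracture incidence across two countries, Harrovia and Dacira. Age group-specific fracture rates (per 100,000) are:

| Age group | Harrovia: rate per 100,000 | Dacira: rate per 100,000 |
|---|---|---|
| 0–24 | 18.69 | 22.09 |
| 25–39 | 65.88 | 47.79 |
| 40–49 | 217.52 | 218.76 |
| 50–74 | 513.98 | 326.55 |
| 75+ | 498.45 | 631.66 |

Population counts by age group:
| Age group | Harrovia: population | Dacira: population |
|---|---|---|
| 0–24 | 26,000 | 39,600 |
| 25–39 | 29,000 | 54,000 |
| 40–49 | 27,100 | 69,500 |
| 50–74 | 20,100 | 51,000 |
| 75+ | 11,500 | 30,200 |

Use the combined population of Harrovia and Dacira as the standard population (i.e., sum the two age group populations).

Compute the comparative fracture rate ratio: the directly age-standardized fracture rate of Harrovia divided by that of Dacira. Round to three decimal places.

1.117

Combined standard total = 358,000; weights = 0.1832, 0.2318, 0.2698, 0.1986, 0.1165.
Harrovia: 0.1832×18.69 + 0.2318×65.88 + 0.2698×217.52 + 0.1986×513.98 + 0.1165×498.45 = 237.5304 per 100,000.
Dacira: 0.1832×22.09 + 0.2318×47.79 + 0.2698×218.76 + 0.1986×326.55 + 0.1165×631.66 = 212.5861 per 100,000.
Ratio = 237.5304 ÷ 212.5861 = 1.11734.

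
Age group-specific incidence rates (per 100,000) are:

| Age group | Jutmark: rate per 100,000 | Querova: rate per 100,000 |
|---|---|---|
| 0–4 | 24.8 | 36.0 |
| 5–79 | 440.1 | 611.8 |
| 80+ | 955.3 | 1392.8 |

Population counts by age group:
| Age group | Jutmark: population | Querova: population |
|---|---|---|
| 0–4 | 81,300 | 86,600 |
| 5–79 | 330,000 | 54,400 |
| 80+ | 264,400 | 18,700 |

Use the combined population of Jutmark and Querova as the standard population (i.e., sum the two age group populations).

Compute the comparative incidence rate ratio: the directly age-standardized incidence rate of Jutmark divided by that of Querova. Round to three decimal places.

Combined standard total = 835,400; weights = 0.2010, 0.4601, 0.3389.
Jutmark: 0.2010×24.8 + 0.4601×440.1 + 0.3389×955.3 = 531.2231 per 100,000.
Querova: 0.2010×36.0 + 0.4601×611.8 + 0.3389×1392.8 = 760.7398 per 100,000.
Ratio = 531.2231 ÷ 760.7398 = 0.69830.

0.698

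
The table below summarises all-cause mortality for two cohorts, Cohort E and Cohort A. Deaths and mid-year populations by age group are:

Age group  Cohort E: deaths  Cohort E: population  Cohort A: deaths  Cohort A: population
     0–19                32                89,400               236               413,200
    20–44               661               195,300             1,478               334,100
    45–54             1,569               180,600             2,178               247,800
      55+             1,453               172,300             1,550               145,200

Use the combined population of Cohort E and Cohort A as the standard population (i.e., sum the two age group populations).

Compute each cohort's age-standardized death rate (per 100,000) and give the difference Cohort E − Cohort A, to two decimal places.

Age-specific rates per 100,000 for Cohort E: 35.79, 338.45, 868.77, 843.30.
For Cohort A: 57.12, 442.38, 878.93, 1067.49.
Combined standard total = 1,777,900; weights = 0.2827, 0.2978, 0.2410, 0.1786.
Cohort E: 0.2827×35.79 + 0.2978×338.45 + 0.2410×868.77 + 0.1786×843.30 = 470.8339 per 100,000.
Cohort A: 0.2827×57.12 + 0.2978×442.38 + 0.2410×878.93 + 0.1786×1067.49 = 550.2942 per 100,000.
Difference = 470.8339 − 550.2942 = -79.4603.

-79.46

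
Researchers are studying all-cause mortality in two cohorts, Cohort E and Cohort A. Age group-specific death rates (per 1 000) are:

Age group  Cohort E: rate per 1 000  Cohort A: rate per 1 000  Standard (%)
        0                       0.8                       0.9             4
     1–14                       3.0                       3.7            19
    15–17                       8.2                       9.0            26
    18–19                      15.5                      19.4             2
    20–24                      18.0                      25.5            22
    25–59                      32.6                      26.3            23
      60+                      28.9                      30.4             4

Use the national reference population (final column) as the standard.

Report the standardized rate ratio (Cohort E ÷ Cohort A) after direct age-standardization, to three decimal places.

Standard weights: 0.04, 0.19, 0.26, 0.02, 0.22, 0.23, 0.04.
Cohort E: 0.0400×0.8 + 0.1900×3.0 + 0.2600×8.2 + 0.0200×15.5 + 0.2200×18.0 + 0.2300×32.6 + 0.0400×28.9 = 15.6580 per 1 000.
Cohort A: 0.0400×0.9 + 0.1900×3.7 + 0.2600×9.0 + 0.0200×19.4 + 0.2200×25.5 + 0.2300×26.3 + 0.0400×30.4 = 16.3420 per 1 000.
Ratio = 15.6580 ÷ 16.3420 = 0.95814.

0.958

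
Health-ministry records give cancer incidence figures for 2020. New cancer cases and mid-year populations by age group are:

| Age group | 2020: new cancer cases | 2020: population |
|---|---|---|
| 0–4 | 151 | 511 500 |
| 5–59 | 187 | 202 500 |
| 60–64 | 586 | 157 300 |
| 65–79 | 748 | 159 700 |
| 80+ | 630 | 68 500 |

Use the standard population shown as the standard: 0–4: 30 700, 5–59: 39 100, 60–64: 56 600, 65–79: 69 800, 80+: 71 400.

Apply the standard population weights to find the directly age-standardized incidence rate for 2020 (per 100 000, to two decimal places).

463.24

Age-specific rates per 100 000 for 2020: 29.52, 92.35, 372.54, 468.38, 919.71.
Standard total = 267 600; weights = 0.1147, 0.1461, 0.2115, 0.2608, 0.2668.
Standardized rate: 0.1147×29.52 + 0.1461×92.35 + 0.2115×372.54 + 0.2608×468.38 + 0.2668×919.71 = 463.2382 per 100 000.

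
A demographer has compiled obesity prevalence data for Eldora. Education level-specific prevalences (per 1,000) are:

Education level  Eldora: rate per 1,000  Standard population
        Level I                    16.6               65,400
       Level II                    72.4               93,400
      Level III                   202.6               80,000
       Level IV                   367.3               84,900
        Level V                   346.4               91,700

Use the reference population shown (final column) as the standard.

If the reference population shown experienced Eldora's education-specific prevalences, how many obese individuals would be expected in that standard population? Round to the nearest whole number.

Expected obese individuals = Σ (standard pop × education-specific rate ÷ 1,000)
= 65,400×16.6/1,000 + 93,400×72.4/1,000 + 80,000×202.6/1,000 + 84,900×367.3/1,000 + 91,700×346.4/1,000
= 1085.64 + 6762.16 + 16208.00 + 31183.77 + 31764.88 = 87004.45.

87004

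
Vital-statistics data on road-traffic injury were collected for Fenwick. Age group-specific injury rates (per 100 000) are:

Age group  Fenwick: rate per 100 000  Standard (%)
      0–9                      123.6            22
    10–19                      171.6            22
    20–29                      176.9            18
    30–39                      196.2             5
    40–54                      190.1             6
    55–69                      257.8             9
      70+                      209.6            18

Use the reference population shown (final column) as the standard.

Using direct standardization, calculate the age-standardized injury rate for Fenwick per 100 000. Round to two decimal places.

178.93

Standard weights: 0.22, 0.22, 0.18, 0.05, 0.06, 0.09, 0.18.
Standardized rate: 0.2200×123.6 + 0.2200×171.6 + 0.1800×176.9 + 0.0500×196.2 + 0.0600×190.1 + 0.0900×257.8 + 0.1800×209.6 = 178.9320 per 100 000.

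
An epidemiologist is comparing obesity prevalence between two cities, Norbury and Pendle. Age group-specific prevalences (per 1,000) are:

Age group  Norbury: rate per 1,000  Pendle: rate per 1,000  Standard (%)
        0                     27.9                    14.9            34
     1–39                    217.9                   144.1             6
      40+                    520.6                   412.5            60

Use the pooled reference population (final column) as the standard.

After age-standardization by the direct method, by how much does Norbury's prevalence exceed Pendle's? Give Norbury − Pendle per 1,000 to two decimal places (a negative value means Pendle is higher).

Standard weights: 0.34, 0.06, 0.60.
Norbury: 0.3400×27.9 + 0.0600×217.9 + 0.6000×520.6 = 334.9200 per 1,000.
Pendle: 0.3400×14.9 + 0.0600×144.1 + 0.6000×412.5 = 261.2120 per 1,000.
Difference = 334.9200 − 261.2120 = 73.7080.

73.71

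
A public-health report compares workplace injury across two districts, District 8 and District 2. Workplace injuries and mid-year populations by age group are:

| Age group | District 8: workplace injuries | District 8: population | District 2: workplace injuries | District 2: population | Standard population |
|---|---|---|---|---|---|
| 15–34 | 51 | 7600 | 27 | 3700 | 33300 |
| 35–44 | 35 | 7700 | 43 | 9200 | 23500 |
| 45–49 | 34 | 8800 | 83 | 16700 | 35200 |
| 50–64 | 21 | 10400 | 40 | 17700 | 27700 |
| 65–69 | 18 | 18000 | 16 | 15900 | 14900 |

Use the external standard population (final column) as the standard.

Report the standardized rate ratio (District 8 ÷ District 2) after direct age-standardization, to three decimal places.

0.887

Age-specific rates per 10000 for District 8: 67.11, 45.45, 38.64, 20.19, 10.00.
For District 2: 72.97, 46.74, 49.70, 22.60, 10.06.
Standard total = 134600; weights = 0.2474, 0.1746, 0.2615, 0.2058, 0.1107.
District 8: 0.2474×67.11 + 0.1746×45.45 + 0.2615×38.64 + 0.2058×20.19 + 0.1107×10.00 = 39.9043 per 10000.
District 2: 0.2474×72.97 + 0.1746×46.74 + 0.2615×49.70 + 0.2058×22.60 + 0.1107×10.06 = 44.9759 per 10000.
Ratio = 39.9043 ÷ 44.9759 = 0.88724.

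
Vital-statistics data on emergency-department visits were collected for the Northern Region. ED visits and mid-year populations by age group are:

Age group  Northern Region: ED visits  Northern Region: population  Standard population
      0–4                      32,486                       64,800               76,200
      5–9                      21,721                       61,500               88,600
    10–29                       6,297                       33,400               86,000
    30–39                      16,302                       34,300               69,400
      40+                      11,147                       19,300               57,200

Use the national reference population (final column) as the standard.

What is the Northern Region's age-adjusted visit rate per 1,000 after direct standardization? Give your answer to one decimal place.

402.0

Age-specific rates per 1,000 for the Northern Region: 501.327, 353.187, 188.533, 475.277, 577.565.
Standard total = 377,400; weights = 0.2019, 0.2348, 0.2279, 0.1839, 0.1516.
Standardized rate: 0.2019×501.327 + 0.2348×353.187 + 0.2279×188.533 + 0.1839×475.277 + 0.1516×577.565 = 402.0357 per 1,000.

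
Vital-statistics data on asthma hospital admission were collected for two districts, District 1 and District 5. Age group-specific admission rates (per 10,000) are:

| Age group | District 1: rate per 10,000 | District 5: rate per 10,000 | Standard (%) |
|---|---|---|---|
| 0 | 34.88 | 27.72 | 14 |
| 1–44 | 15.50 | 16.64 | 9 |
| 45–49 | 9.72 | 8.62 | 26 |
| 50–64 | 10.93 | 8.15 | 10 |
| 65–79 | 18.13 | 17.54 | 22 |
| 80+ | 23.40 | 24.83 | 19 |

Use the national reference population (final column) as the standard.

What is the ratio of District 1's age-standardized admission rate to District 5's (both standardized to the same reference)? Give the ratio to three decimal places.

Standard weights: 0.14, 0.09, 0.26, 0.10, 0.22, 0.19.
District 1: 0.1400×34.88 + 0.0900×15.50 + 0.2600×9.72 + 0.1000×10.93 + 0.2200×18.13 + 0.1900×23.40 = 18.3330 per 10,000.
District 5: 0.1400×27.72 + 0.0900×16.64 + 0.2600×8.62 + 0.1000×8.15 + 0.2200×17.54 + 0.1900×24.83 = 17.0111 per 10,000.
Ratio = 18.3330 ÷ 17.0111 = 1.07771.

1.078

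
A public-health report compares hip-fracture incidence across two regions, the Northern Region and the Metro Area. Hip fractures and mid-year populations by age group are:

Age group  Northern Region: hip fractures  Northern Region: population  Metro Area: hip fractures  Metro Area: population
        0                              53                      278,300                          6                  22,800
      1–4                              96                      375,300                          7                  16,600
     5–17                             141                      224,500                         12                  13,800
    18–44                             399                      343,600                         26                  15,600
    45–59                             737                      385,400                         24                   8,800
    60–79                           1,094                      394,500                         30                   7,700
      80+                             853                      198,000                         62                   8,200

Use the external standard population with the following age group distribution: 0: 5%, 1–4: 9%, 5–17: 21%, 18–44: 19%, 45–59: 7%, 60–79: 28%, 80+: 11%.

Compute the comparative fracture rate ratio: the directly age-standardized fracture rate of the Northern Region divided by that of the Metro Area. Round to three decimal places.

Age-specific rates per 100,000 for the Northern Region: 19.04, 25.58, 62.81, 116.12, 191.23, 277.31, 430.81.
For the Metro Area: 26.32, 42.17, 86.96, 166.67, 272.73, 389.61, 756.10.
Standard weights: 0.05, 0.09, 0.21, 0.19, 0.07, 0.28, 0.11.
The Northern Region: 0.0500×19.04 + 0.0900×25.58 + 0.2100×62.81 + 0.1900×116.12 + 0.0700×191.23 + 0.2800×277.31 + 0.1100×430.81 = 176.9298 per 100,000.
The Metro Area: 0.0500×26.32 + 0.0900×42.17 + 0.2100×86.96 + 0.1900×166.67 + 0.0700×272.73 + 0.2800×389.61 + 0.1100×756.10 = 266.3911 per 100,000.
Ratio = 176.9298 ÷ 266.3911 = 0.66417.

0.664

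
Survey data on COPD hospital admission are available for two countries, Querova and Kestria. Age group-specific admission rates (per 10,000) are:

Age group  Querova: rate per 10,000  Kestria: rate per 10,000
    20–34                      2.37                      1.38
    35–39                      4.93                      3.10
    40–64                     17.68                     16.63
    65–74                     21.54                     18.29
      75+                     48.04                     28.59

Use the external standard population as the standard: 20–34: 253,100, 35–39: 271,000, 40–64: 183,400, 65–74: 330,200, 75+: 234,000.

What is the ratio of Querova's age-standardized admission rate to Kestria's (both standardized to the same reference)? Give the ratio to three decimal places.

1.387

Standard total = 1,271,700; weights = 0.1990, 0.2131, 0.1442, 0.2597, 0.1840.
Querova: 0.1990×2.37 + 0.2131×4.93 + 0.1442×17.68 + 0.2597×21.54 + 0.1840×48.04 = 18.5046 per 10,000.
Kestria: 0.1990×1.38 + 0.2131×3.10 + 0.1442×16.63 + 0.2597×18.29 + 0.1840×28.59 = 13.3433 per 10,000.
Ratio = 18.5046 ÷ 13.3433 = 1.38680.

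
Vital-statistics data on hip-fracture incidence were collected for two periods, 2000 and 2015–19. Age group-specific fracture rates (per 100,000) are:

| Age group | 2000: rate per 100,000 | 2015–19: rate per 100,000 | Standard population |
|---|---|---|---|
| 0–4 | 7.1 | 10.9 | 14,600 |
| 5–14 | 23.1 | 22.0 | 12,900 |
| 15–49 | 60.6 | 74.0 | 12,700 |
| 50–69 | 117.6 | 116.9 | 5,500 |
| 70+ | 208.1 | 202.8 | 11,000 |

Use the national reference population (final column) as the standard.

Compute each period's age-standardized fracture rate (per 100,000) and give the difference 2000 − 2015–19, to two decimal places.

-2.63

Standard total = 56,700; weights = 0.2575, 0.2275, 0.2240, 0.0970, 0.1940.
2000: 0.2575×7.1 + 0.2275×23.1 + 0.2240×60.6 + 0.0970×117.6 + 0.1940×208.1 = 72.4369 per 100,000.
2015–19: 0.2575×10.9 + 0.2275×22.0 + 0.2240×74.0 + 0.0970×116.9 + 0.1940×202.8 = 75.0704 per 100,000.
Difference = 72.4369 − 75.0704 = -2.6335.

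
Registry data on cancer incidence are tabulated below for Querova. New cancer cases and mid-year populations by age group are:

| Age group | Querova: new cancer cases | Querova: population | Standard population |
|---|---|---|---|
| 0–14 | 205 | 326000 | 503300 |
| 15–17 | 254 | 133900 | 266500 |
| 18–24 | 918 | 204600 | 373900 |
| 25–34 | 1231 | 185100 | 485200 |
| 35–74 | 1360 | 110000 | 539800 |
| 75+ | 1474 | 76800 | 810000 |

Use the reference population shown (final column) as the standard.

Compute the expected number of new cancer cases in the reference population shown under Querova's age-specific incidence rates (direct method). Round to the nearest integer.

Age-specific rates per 100000 for Querova: 62.88, 189.69, 448.68, 665.05, 1236.36, 1919.27.
Expected new cancer cases = Σ (standard pop × age-specific rate ÷ 100000)
= 503300×62.88/100000 + 266500×189.69/100000 + 373900×448.68/100000 + 485200×665.05/100000 + 539800×1236.36/100000 + 810000×1919.27/100000
= 316.49 + 505.53 + 1677.62 + 3226.80 + 6673.89 + 15546.09 = 27946.43.

27946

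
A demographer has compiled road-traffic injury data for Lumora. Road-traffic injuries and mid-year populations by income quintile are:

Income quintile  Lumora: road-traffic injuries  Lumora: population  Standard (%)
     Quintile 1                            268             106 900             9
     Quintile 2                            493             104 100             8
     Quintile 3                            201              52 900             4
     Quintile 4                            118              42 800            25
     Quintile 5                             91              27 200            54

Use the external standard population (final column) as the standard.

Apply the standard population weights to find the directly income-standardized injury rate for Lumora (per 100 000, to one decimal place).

325.2

Income-specific rates per 100 000 for Lumora: 250.70, 473.58, 379.96, 275.70, 334.56.
Standard weights: 0.09, 0.08, 0.04, 0.25, 0.54.
Standardized rate: 0.0900×250.70 + 0.0800×473.58 + 0.0400×379.96 + 0.2500×275.70 + 0.5400×334.56 = 325.2353 per 100 000.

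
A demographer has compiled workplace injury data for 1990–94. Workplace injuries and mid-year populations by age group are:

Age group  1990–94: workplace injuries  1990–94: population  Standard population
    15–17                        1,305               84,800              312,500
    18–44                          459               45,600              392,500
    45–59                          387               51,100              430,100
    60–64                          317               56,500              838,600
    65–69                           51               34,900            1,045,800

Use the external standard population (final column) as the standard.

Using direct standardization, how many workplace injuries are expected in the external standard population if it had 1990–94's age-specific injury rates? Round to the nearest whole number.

Age-specific rates per 10,000 for 1990–94: 153.89, 100.66, 75.73, 56.11, 14.61.
Expected workplace injuries = Σ (standard pop × age-specific rate ÷ 10,000)
= 312,500×153.89/10,000 + 392,500×100.66/10,000 + 430,100×75.73/10,000 + 838,600×56.11/10,000 + 1,045,800×14.61/10,000
= 4809.11 + 3950.82 + 3257.31 + 4705.07 + 1528.25 = 18250.56.

18251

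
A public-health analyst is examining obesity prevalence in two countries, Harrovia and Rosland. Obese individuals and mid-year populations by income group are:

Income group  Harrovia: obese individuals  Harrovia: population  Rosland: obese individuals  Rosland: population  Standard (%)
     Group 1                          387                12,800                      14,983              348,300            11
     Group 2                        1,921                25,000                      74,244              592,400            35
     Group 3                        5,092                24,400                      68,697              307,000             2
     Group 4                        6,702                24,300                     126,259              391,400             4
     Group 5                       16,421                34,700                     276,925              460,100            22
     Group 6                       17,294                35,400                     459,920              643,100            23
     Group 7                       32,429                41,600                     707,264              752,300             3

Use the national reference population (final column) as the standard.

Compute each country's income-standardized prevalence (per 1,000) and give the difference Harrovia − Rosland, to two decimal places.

-105.80

Income-specific rates per 1,000 for Harrovia: 30.234, 76.840, 208.689, 275.802, 473.228, 488.531, 779.543.
For Rosland: 43.018, 125.327, 223.769, 322.583, 601.880, 715.161, 940.136.
Standard weights: 0.11, 0.35, 0.02, 0.04, 0.22, 0.23, 0.03.
Harrovia: 0.1100×30.234 + 0.3500×76.840 + 0.0200×208.689 + 0.0400×275.802 + 0.2200×473.228 + 0.2300×488.531 + 0.0300×779.543 = 285.2842 per 1,000.
Rosland: 0.1100×43.018 + 0.3500×125.327 + 0.0200×223.769 + 0.0400×322.583 + 0.2200×601.880 + 0.2300×715.161 + 0.0300×940.136 = 391.0799 per 1,000.
Difference = 285.2842 − 391.0799 = -105.7957.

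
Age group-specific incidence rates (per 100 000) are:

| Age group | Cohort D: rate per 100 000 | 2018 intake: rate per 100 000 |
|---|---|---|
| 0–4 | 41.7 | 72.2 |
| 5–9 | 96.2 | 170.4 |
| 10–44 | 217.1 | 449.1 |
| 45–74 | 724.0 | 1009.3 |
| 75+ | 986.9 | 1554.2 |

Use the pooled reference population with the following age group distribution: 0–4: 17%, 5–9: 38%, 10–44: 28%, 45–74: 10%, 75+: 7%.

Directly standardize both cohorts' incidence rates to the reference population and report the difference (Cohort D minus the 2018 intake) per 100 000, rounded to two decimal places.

Standard weights: 0.17, 0.38, 0.28, 0.10, 0.07.
Cohort D: 0.1700×41.7 + 0.3800×96.2 + 0.2800×217.1 + 0.1000×724.0 + 0.0700×986.9 = 245.9160 per 100 000.
The 2018 intake: 0.1700×72.2 + 0.3800×170.4 + 0.2800×449.1 + 0.1000×1009.3 + 0.0700×1554.2 = 412.4980 per 100 000.
Difference = 245.9160 − 412.4980 = -166.5820.

-166.58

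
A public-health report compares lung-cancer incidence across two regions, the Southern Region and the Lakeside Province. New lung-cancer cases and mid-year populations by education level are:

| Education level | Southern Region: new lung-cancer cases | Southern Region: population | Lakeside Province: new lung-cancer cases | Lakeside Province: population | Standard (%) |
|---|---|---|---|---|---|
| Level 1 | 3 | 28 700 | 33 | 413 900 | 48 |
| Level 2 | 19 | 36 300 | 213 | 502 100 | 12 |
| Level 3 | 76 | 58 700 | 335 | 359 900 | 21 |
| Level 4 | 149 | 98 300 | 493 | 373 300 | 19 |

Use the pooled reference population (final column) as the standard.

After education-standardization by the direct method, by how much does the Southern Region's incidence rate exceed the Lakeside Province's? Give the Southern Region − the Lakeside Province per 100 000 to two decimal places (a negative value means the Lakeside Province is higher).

Education-specific rates per 100 000 for the Southern Region: 10.45, 52.34, 129.47, 151.58.
For the Lakeside Province: 7.97, 42.42, 93.08, 132.07.
Standard weights: 0.48, 0.12, 0.21, 0.19.
The Southern Region: 0.4800×10.45 + 0.1200×52.34 + 0.2100×129.47 + 0.1900×151.58 = 67.2871 per 100 000.
The Lakeside Province: 0.4800×7.97 + 0.1200×42.42 + 0.2100×93.08 + 0.1900×132.07 = 53.5571 per 100 000.
Difference = 67.2871 − 53.5571 = 13.7300.

13.73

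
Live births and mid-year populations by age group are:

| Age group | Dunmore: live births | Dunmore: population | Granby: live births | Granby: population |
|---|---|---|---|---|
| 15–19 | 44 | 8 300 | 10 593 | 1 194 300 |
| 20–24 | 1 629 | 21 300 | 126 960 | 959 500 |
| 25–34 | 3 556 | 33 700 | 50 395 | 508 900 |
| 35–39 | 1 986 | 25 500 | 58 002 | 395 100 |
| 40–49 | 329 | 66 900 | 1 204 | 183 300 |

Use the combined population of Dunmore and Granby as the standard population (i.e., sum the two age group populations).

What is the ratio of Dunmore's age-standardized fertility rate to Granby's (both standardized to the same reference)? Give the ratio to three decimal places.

0.670

Age-specific rates per 1 000 for Dunmore: 5.301, 76.479, 105.519, 77.882, 4.918.
For Granby: 8.870, 132.319, 99.027, 146.803, 6.568.
Combined standard total = 3 396 800; weights = 0.3540, 0.2887, 0.1597, 0.1238, 0.0737.
Dunmore: 0.3540×5.301 + 0.2887×76.479 + 0.1597×105.519 + 0.1238×77.882 + 0.0737×4.918 = 50.8208 per 1 000.
Granby: 0.3540×8.870 + 0.2887×132.319 + 0.1597×99.027 + 0.1238×146.803 + 0.0737×6.568 = 75.8261 per 1 000.
Ratio = 50.8208 ÷ 75.8261 = 0.67023.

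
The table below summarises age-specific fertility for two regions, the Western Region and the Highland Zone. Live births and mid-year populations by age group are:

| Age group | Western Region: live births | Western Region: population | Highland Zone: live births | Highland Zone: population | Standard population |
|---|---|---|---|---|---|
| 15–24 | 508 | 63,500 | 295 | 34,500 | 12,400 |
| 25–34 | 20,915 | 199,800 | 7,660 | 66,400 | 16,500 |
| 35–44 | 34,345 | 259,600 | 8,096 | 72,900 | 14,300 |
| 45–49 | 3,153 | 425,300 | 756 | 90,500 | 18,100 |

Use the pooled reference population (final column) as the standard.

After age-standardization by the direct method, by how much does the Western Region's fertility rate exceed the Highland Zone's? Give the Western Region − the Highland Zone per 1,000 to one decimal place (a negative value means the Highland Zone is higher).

Age-specific rates per 1,000 for the Western Region: 8.000, 104.680, 132.300, 7.414.
For the Highland Zone: 8.551, 115.361, 111.056, 8.354.
Standard total = 61,300; weights = 0.2023, 0.2692, 0.2333, 0.2953.
The Western Region: 0.2023×8.000 + 0.2692×104.680 + 0.2333×132.300 + 0.2953×7.414 = 62.8464 per 1,000.
The Highland Zone: 0.2023×8.551 + 0.2692×115.361 + 0.2333×111.056 + 0.2953×8.354 = 61.1549 per 1,000.
Difference = 62.8464 − 61.1549 = 1.6915.

1.7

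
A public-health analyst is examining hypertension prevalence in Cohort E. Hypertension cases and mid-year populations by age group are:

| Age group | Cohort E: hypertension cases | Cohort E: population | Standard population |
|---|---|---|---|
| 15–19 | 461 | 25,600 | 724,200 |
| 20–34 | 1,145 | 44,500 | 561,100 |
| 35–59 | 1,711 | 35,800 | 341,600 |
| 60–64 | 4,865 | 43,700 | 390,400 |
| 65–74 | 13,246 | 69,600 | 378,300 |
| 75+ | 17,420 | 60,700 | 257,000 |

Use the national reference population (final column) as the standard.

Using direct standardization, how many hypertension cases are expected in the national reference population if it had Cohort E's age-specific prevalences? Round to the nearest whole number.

233019

Age-specific rates per 1,000 for Cohort E: 18.008, 25.730, 47.793, 111.327, 190.316, 286.985.
Expected hypertension cases = Σ (standard pop × age-specific rate ÷ 1,000)
= 724,200×18.008/1,000 + 561,100×25.730/1,000 + 341,600×47.793/1,000 + 390,400×111.327/1,000 + 378,300×190.316/1,000 + 257,000×286.985/1,000
= 13041.26 + 14437.29 + 16326.19 + 43462.15 + 71996.58 + 73755.19 = 233018.66.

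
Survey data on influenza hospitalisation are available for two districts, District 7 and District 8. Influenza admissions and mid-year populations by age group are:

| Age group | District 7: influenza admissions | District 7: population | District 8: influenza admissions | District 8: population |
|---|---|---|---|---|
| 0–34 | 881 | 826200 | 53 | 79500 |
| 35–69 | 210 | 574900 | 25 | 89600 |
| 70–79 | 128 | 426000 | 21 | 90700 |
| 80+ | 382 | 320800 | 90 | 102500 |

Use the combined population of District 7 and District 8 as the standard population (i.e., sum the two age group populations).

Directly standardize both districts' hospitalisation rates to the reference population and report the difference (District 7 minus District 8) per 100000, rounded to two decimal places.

23.40

Age-specific rates per 100000 for District 7: 106.63, 36.53, 30.05, 119.08.
For District 8: 66.67, 27.90, 23.15, 87.80.
Combined standard total = 2510200; weights = 0.3608, 0.2647, 0.2058, 0.1686.
District 7: 0.3608×106.63 + 0.2647×36.53 + 0.2058×30.05 + 0.1686×119.08 = 74.4088 per 100000.
District 8: 0.3608×66.67 + 0.2647×27.90 + 0.2058×23.15 + 0.1686×87.80 = 51.0126 per 100000.
Difference = 74.4088 − 51.0126 = 23.3962.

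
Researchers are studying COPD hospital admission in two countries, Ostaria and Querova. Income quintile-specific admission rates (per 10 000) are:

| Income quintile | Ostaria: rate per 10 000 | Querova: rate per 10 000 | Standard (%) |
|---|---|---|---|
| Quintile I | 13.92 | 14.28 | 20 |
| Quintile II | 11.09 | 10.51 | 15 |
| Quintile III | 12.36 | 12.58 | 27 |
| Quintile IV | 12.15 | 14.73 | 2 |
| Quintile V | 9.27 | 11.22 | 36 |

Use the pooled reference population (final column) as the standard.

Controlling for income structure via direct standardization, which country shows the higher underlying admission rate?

Standard weights: 0.20, 0.15, 0.27, 0.02, 0.36.
Ostaria: 0.2000×13.92 + 0.1500×11.09 + 0.2700×12.36 + 0.0200×12.15 + 0.3600×9.27 = 11.3649 per 10 000.
Querova: 0.2000×14.28 + 0.1500×10.51 + 0.2700×12.58 + 0.0200×14.73 + 0.3600×11.22 = 12.1629 per 10 000.

Querova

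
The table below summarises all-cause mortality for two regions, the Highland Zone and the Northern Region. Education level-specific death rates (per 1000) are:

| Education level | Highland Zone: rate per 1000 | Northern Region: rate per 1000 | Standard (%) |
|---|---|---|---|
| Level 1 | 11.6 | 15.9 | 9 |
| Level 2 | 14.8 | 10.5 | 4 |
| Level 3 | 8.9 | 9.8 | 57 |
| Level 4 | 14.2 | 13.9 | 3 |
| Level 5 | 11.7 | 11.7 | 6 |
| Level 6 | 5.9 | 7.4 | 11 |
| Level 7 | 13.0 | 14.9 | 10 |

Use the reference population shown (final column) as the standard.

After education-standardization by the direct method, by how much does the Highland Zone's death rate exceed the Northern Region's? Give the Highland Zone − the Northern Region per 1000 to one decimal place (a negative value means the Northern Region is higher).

Standard weights: 0.09, 0.04, 0.57, 0.03, 0.06, 0.11, 0.10.
The Highland Zone: 0.0900×11.6 + 0.0400×14.8 + 0.5700×8.9 + 0.0300×14.2 + 0.0600×11.7 + 0.1100×5.9 + 0.1000×13.0 = 9.7860 per 1000.
The Northern Region: 0.0900×15.9 + 0.0400×10.5 + 0.5700×9.8 + 0.0300×13.9 + 0.0600×11.7 + 0.1100×7.4 + 0.1000×14.9 = 10.8600 per 1000.
Difference = 9.7860 − 10.8600 = -1.0740.

-1.1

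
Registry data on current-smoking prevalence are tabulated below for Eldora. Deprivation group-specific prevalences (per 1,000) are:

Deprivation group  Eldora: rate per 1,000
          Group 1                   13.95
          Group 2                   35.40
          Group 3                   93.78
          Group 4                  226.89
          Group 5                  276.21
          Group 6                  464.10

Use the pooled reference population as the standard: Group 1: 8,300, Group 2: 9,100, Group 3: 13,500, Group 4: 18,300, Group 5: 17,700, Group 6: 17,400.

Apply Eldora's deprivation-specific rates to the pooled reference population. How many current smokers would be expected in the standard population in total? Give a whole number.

Expected current smokers = Σ (standard pop × deprivation-specific rate ÷ 1,000)
= 8,300×13.95/1,000 + 9,100×35.40/1,000 + 13,500×93.78/1,000 + 18,300×226.89/1,000 + 17,700×276.21/1,000 + 17,400×464.10/1,000
= 115.78 + 322.14 + 1266.03 + 4152.09 + 4888.92 + 8075.34 = 18820.30.

18820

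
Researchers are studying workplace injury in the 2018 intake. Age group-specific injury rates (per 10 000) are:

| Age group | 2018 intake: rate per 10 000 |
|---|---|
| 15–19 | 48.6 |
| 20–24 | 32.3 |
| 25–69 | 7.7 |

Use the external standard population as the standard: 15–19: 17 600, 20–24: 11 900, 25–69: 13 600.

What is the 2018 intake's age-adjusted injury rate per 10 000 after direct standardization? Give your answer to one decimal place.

Standard total = 43 100; weights = 0.4084, 0.2761, 0.3155.
Standardized rate: 0.4084×48.6 + 0.2761×32.3 + 0.3155×7.7 = 31.1937 per 10 000.

31.2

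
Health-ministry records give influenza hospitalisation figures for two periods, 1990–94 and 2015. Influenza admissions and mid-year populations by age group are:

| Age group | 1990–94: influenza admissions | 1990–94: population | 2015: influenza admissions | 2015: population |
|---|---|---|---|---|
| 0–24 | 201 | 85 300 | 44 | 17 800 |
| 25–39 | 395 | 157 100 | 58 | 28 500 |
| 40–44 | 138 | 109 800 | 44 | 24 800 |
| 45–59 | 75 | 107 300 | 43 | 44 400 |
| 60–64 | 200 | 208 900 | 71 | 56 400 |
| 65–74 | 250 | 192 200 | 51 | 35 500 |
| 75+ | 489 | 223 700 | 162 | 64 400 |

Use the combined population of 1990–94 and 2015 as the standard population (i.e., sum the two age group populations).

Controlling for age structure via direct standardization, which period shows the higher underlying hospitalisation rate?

2015

Age-specific rates per 100 000 for 1990–94: 235.64, 251.43, 125.68, 69.90, 95.74, 130.07, 218.60.
For 2015: 247.19, 203.51, 177.42, 96.85, 125.89, 143.66, 251.55.
Combined standard total = 1 356 100; weights = 0.0760, 0.1369, 0.0993, 0.1119, 0.1956, 0.1679, 0.2124.
1990–94: 0.0760×235.64 + 0.1369×251.43 + 0.0993×125.68 + 0.1119×69.90 + 0.1956×95.74 + 0.1679×130.07 + 0.2124×218.60 = 159.6309 per 100 000.
2015: 0.0760×247.19 + 0.1369×203.51 + 0.0993×177.42 + 0.1119×96.85 + 0.1956×125.89 + 0.1679×143.66 + 0.2124×251.55 = 177.2810 per 100 000.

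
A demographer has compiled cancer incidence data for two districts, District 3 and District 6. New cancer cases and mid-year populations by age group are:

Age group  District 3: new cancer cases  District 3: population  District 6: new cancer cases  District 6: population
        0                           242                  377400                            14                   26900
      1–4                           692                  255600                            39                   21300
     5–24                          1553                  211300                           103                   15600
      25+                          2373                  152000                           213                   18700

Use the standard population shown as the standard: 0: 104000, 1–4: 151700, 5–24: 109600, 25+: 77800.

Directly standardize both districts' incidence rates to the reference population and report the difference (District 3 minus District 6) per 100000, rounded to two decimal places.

125.44

Age-specific rates per 100000 for District 3: 64.12, 270.74, 734.97, 1561.18.
For District 6: 52.04, 183.10, 660.26, 1139.04.
Standard total = 443100; weights = 0.2347, 0.3424, 0.2473, 0.1756.
District 3: 0.2347×64.12 + 0.3424×270.74 + 0.2473×734.97 + 0.1756×1561.18 = 563.6485 per 100000.
District 6: 0.2347×52.04 + 0.3424×183.10 + 0.2473×660.26 + 0.1756×1139.04 = 438.2079 per 100000.
Difference = 563.6485 − 438.2079 = 125.4406.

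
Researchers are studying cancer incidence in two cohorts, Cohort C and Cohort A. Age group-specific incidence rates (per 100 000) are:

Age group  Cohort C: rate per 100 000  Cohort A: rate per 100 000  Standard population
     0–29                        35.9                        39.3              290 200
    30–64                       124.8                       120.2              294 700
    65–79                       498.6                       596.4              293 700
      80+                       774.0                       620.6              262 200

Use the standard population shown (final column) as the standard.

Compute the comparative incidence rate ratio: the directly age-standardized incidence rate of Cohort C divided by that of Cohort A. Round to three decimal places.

1.031

Standard total = 1 140 800; weights = 0.2544, 0.2583, 0.2575, 0.2298.
Cohort C: 0.2544×35.9 + 0.2583×124.8 + 0.2575×498.6 + 0.2298×774.0 = 347.6318 per 100 000.
Cohort A: 0.2544×39.3 + 0.2583×120.2 + 0.2575×596.4 + 0.2298×620.6 = 337.2298 per 100 000.
Ratio = 347.6318 ÷ 337.2298 = 1.03085.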